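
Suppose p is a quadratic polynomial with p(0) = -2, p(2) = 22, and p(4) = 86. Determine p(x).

p(x) = 5x^2 + 2x - 2

Using the Lagrange interpolation formula with nodes 0, 2, 4:
  L_0(x) = (x - 2)(x - 4) / 8
  L_1(x) = x(x - 4) / -4
  L_2(x) = x(x - 2) / 8
Then p(x) = -2·L_0(x) + 22·L_1(x) + 86·L_2(x).
Expanding and collecting terms gives p(x) = 5x^2 + 2x - 2.
Check: p(2) = 22. ✓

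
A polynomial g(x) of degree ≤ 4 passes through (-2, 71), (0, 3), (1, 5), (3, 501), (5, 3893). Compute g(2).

Using the Lagrange interpolation formula with nodes -2, 0, 1, 3, 5:
  L_0(x) = x(x - 1)(x - 3)(x - 5) / 210
  L_1(x) = (x + 2)(x - 1)(x - 3)(x - 5) / -30
  L_2(x) = (x + 2)x(x - 3)(x - 5) / 24
  L_3(x) = (x + 2)x(x - 1)(x - 5) / -60
  L_4(x) = (x + 2)x(x - 1)(x - 3) / 280
Then g(x) = 71·L_0(x) + 3·L_1(x) + 5·L_2(x) + 501·L_3(x) + 3893·L_4(x).
Expanding and collecting terms gives g(x) = 6x^4 + 2x^3 - 4x^2 - 2x + 3.
Evaluating at x = 2: g(2) = 95.

95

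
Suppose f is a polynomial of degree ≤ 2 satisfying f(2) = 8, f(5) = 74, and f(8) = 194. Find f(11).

Forward differences of the values at t = 2, 5, 8:
  f  : 8  74  194
  Δ  : 66  120
  Δ^2: 54
The second differences are constant, confirming degree 2.
Interpolating (Newton forward form) and evaluating at t = 11 gives f(11) = 368.

368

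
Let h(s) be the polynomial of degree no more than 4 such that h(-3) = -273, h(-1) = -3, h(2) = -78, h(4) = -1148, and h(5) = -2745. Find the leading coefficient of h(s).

-4

Write h(s) = as^4 + bs^3 + cs^2 + ds + e. Substituting each data point gives a linear system:
  81a - 27b + 9c - 3d + e = -273
  a - b + c - d + e = -3
  16a + 8b + 4c + 2d + e = -78
  256a + 64b + 16c + 4d + e = -1148
  625a + 125b + 25c + 5d + e = -2745
Solving the system yields a = -4, b = -2, c = 0, d = 1, e = 0.
So h(s) = -4s^4 - 2s^3 + s.
The leading coefficient is -4.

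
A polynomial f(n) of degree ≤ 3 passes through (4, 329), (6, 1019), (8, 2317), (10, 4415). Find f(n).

Write f(n) = an^3 + bn^2 + cn + d. Substituting each data point gives a linear system:
  64a + 16b + 4c + d = 329
  216a + 36b + 6c + d = 1019
  512a + 64b + 8c + d = 2317
  1000a + 100b + 10c + d = 4415
Solving the system yields a = 4, b = 4, c = 1, d = 5.
So f(n) = 4n^3 + 4n^2 + n + 5.
Check: f(6) = 1019. ✓

f(n) = 4n^3 + 4n^2 + n + 5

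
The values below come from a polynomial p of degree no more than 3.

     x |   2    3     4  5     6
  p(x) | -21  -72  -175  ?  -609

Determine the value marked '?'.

-348

On equispaced nodes a degree-3 polynomial has vanishing fourth forward difference, so
  p(2) - 4·p(3) + 6·p(4) - 4·p(5) + p(6) = 0.
Substituting the known values and solving for p(5):
  -4·p(5) = 1392
  p(5) = -348.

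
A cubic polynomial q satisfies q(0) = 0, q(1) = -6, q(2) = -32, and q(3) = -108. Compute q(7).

-1512

Write q(n) = an^3 + bn^2 + cn + d. Substituting each data point gives a linear system:
  d = 0
  a + b + c + d = -6
  8a + 4b + 2c + d = -32
  27a + 9b + 3c + d = -108
Solving the system yields a = -5, b = 5, c = -6, d = 0.
So q(n) = -5n³ + 5n² - 6n.
Then q(7) = -1512.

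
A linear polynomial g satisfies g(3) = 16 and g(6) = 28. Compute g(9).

Write g(u) = au + b. Substituting each data point gives a linear system:
  3a + b = 16
  6a + b = 28
Solving the system yields a = 4, b = 4.
So g(u) = 4u + 4.
Then g(9) = 40.

40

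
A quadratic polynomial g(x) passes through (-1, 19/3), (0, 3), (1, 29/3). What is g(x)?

Write g(x) = ax^2 + bx + c. Substituting each data point gives a linear system:
  a - b + c = 19/3
  c = 3
  a + b + c = 29/3
Solving the system yields a = 5, b = 5/3, c = 3.
So g(x) = 5x^2 + (5/3)x + 3.
Check: g(0) = 3. ✓

g(x) = 5x^2 + (5/3)x + 3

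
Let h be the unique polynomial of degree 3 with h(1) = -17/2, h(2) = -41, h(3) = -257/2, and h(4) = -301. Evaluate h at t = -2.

Using the Lagrange interpolation formula with nodes 1, 2, 3, 4:
  L_0(t) = (t - 2)(t - 3)(t - 4) / -6
  L_1(t) = (t - 1)(t - 3)(t - 4) / 2
  L_2(t) = (t - 1)(t - 2)(t - 4) / -2
  L_3(t) = (t - 1)(t - 2)(t - 3) / 6
Then h(t) = -17/2·L_0(t) - 41·L_1(t) - 257/2·L_2(t) - 301·L_3(t).
Expanding and collecting terms gives h(t) = -5t^3 + (5/2)t^2 - 5t - 1.
Evaluating at t = -2: h(-2) = 59.

59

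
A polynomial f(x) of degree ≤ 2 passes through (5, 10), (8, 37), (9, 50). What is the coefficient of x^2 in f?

1

Write f(x) = ax^2 + bx + c. Substituting each data point gives a linear system:
  25a + 5b + c = 10
  64a + 8b + c = 37
  81a + 9b + c = 50
Solving the system yields a = 1, b = -4, c = 5.
So f(x) = x^2 - 4x + 5.
The leading coefficient is 1.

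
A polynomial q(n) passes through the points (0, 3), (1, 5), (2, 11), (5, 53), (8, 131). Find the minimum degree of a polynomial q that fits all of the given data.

2

Divided differences on the nodes 0, 1, 2, 5, 8:
  order 0: 3  5  11  53  131
  order 1: 2  6  14  26
  order 2: 2  2  2
  order 3: 0  0
  order 4: 0
The order-2 divided differences are all 2 (nonzero) and every higher order vanishes, so the data lies on a polynomial of degree exactly 2.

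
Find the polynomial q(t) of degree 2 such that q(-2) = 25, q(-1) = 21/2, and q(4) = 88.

Write q(t) = at^2 + bt + c. Substituting each data point gives a linear system:
  4a - 2b + c = 25
  a - b + c = 21/2
  16a + 4b + c = 88
Solving the system yields a = 5, b = 1/2, c = 6.
So q(t) = 5t^2 + (1/2)t + 6.
Check: q(4) = 88. ✓

q(t) = 5t^2 + (1/2)t + 6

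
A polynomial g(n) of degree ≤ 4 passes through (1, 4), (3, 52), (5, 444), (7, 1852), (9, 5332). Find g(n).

g(n) = n^4 - 2n^3 + 3n^2 - 2n + 4

Write g(n) = an^4 + bn^3 + cn^2 + dn + e. Substituting each data point gives a linear system:
  a + b + c + d + e = 4
  81a + 27b + 9c + 3d + e = 52
  625a + 125b + 25c + 5d + e = 444
  2401a + 343b + 49c + 7d + e = 1852
  6561a + 729b + 81c + 9d + e = 5332
Solving the system yields a = 1, b = -2, c = 3, d = -2, e = 4.
So g(n) = n^4 - 2n^3 + 3n^2 - 2n + 4.
Check: g(7) = 1852. ✓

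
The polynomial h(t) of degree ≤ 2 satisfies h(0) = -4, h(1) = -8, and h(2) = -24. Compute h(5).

Forward differences of the values at t = 0, 1, 2:
  h  : -4  -8  -24
  Δ  : -4  -16
  Δ^2: -12
The second differences are constant, confirming degree 2.
Interpolating (Newton forward form) and evaluating at t = 5 gives h(5) = -144.

-144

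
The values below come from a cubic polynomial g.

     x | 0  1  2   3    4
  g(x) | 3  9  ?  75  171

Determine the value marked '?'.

The 4 known points determine the degree-3 polynomial uniquely.
Write g(x) = ax^3 + bx^2 + cx + d. Substituting each data point gives a linear system:
  d = 3
  a + b + c + d = 9
  27a + 9b + 3c + d = 75
  64a + 16b + 4c + d = 171
Solving the system yields a = 3, b = -3, c = 6, d = 3.
So g(x) = 3x³ - 3x² + 6x + 3.
Then g(2) = 27.

27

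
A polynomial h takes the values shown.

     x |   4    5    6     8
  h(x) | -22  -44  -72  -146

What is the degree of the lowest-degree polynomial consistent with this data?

2

Divided differences on the nodes 4, 5, 6, 8:
  order 0: -22  -44  -72  -146
  order 1: -22  -28  -37
  order 2: -3  -3
  order 3: 0
The order-2 divided differences are all -3 (nonzero) and every higher order vanishes, so the data lies on a polynomial of degree exactly 2.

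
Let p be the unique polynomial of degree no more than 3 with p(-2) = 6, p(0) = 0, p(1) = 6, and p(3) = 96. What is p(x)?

Write p(x) = ax^3 + bx^2 + cx + d. Substituting each data point gives a linear system:
  -8a + 4b - 2c + d = 6
  d = 0
  a + b + c + d = 6
  27a + 9b + 3c + d = 96
Solving the system yields a = 2, b = 5, c = -1, d = 0.
So p(x) = 2x³ + 5x² - x.
Check: p(0) = 0. ✓

p(x) = 2x^3 + 5x^2 - x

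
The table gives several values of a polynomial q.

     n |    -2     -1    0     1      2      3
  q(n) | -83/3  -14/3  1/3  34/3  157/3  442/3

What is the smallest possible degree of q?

3

Forward differences of the values at n = -2, -1, 0, 1, 2, 3:
  q  : -83/3  -14/3  1/3  34/3  157/3  442/3
  Δ  : 23  5  11  41  95
  Δ^2: -18  6  30  54
  Δ^3: 24  24  24
  Δ^4: 0  0
  Δ^5: 0
The third differences are constant (24) and nonzero, while all higher differences vanish, so the minimal degree is 3.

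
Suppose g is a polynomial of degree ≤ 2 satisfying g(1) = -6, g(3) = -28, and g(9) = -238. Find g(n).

g(n) = -3n^2 + n - 4

Using the Lagrange interpolation formula with nodes 1, 3, 9:
  L_0(n) = (n - 3)(n - 9) / 16
  L_1(n) = (n - 1)(n - 9) / -12
  L_2(n) = (n - 1)(n - 3) / 48
Then g(n) = -6·L_0(n) - 28·L_1(n) - 238·L_2(n).
Expanding and collecting terms gives g(n) = -3n^2 + n - 4.
Check: g(1) = -6. ✓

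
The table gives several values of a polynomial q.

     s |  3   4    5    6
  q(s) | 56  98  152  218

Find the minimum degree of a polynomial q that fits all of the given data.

2

Forward differences of the values at s = 3, 4, 5, 6:
  q  : 56  98  152  218
  Δ  : 42  54  66
  Δ^2: 12  12
  Δ^3: 0
The second differences are constant (12) and nonzero, while all higher differences vanish, so the minimal degree is 2.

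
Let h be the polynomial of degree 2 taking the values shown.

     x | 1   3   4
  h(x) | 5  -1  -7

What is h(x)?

Write h(x) = ax^2 + bx + c. Substituting each data point gives a linear system:
  a + b + c = 5
  9a + 3b + c = -1
  16a + 4b + c = -7
Solving the system yields a = -1, b = 1, c = 5.
So h(x) = -x^2 + x + 5.
Check: h(1) = 5. ✓

h(x) = -x^2 + x + 5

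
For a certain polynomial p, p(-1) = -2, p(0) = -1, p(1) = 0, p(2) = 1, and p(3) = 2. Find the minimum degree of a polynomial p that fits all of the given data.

Forward differences of the values at x = -1, 0, 1, 2, 3:
  p  : -2  -1  0  1  2
  Δ  : 1  1  1  1
  Δ^2: 0  0  0
  Δ^3: 0  0
  Δ^4: 0
The first differences are constant (1) and nonzero, while all higher differences vanish, so the minimal degree is 1.

1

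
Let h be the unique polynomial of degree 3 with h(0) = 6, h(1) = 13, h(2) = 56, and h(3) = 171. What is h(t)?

h(t) = 6t^3 + t + 6

Using the Lagrange interpolation formula with nodes 0, 1, 2, 3:
  L_0(t) = (t - 1)(t - 2)(t - 3) / -6
  L_1(t) = t(t - 2)(t - 3) / 2
  L_2(t) = t(t - 1)(t - 3) / -2
  L_3(t) = t(t - 1)(t - 2) / 6
Then h(t) = 6·L_0(t) + 13·L_1(t) + 56·L_2(t) + 171·L_3(t).
Expanding and collecting terms gives h(t) = 6t³ + t + 6.
Check: h(1) = 13. ✓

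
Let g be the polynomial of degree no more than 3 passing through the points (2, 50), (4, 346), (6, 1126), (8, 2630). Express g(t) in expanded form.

g(t) = 5t^3 + (1/2)t^2 + 5t - 2

Write g(t) = at^3 + bt^2 + ct + d. Substituting each data point gives a linear system:
  8a + 4b + 2c + d = 50
  64a + 16b + 4c + d = 346
  216a + 36b + 6c + d = 1126
  512a + 64b + 8c + d = 2630
Solving the system yields a = 5, b = 1/2, c = 5, d = -2.
So g(t) = 5t^3 + (1/2)t^2 + 5t - 2.
Check: g(2) = 50. ✓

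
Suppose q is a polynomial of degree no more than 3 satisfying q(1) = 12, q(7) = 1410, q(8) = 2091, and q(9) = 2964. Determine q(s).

q(s) = 4s^3 + 5s + 3

Write q(s) = as^3 + bs^2 + cs + d. Substituting each data point gives a linear system:
  a + b + c + d = 12
  343a + 49b + 7c + d = 1410
  512a + 64b + 8c + d = 2091
  729a + 81b + 9c + d = 2964
Solving the system yields a = 4, b = 0, c = 5, d = 3.
So q(s) = 4s³ + 5s + 3.
Check: q(8) = 2091. ✓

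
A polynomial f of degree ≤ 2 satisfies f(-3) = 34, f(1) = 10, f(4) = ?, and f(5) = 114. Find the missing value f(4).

76

The 3 known points determine the degree-2 polynomial uniquely.
Write f(x) = ax^2 + bx + c. Substituting each data point gives a linear system:
  9a - 3b + c = 34
  a + b + c = 10
  25a + 5b + c = 114
Solving the system yields a = 4, b = 2, c = 4.
So f(x) = 4x^2 + 2x + 4.
Then f(4) = 76.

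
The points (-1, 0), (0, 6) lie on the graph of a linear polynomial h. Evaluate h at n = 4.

Using the Lagrange interpolation formula with nodes -1, 0:
  L_0(n) = n / -1
  L_1(n) = (n + 1) / 1
Then h(n) = 0·L_0(n) + 6·L_1(n).
Expanding and collecting terms gives h(n) = 6n + 6.
Evaluating at n = 4: h(4) = 30.

30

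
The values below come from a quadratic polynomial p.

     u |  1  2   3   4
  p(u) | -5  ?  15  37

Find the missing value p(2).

1

On equispaced nodes a degree-2 polynomial has vanishing third forward difference, so
  - p(1) + 3·p(2) - 3·p(3) + p(4) = 0.
Substituting the known values and solving for p(2):
  3·p(2) = 3
  p(2) = 1.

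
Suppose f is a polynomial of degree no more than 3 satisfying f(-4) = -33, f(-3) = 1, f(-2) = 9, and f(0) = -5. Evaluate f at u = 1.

Write f(u) = au^3 + bu^2 + cu + d. Substituting each data point gives a linear system:
  -64a + 16b - 4c + d = -33
  -27a + 9b - 3c + d = 1
  -8a + 4b - 2c + d = 9
  d = -5
Solving the system yields a = 2, b = 5, c = -5, d = -5.
So f(u) = 2u³ + 5u² - 5u - 5.
Then f(1) = -3.

-3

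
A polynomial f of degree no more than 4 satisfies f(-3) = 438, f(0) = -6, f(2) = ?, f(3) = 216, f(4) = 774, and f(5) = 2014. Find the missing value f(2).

The 5 known points determine the degree-4 polynomial uniquely.
Write f(s) = as^4 + bs^3 + cs^2 + ds + e. Substituting each data point gives a linear system:
  81a - 27b + 9c - 3d + e = 438
  e = -6
  81a + 27b + 9c + 3d + e = 216
  256a + 64b + 16c + 4d + e = 774
  625a + 125b + 25c + 5d + e = 2014
Solving the system yields a = 4, b = -4, c = 1, d = -1, e = -6.
So f(s) = 4s^4 - 4s^3 + s^2 - s - 6.
Then f(2) = 28.

28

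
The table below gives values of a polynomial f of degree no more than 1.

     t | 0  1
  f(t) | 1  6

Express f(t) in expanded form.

Using the Lagrange interpolation formula with nodes 0, 1:
  L_0(t) = (t - 1) / -1
  L_1(t) = t / 1
Then f(t) = 1·L_0(t) + 6·L_1(t).
Expanding and collecting terms gives f(t) = 5t + 1.
Check: f(1) = 6. ✓

f(t) = 5t + 1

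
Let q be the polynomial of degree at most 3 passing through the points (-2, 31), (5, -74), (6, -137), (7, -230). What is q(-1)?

Using the Lagrange interpolation formula with nodes -2, 5, 6, 7:
  L_0(n) = (n - 5)(n - 6)(n - 7) / -504
  L_1(n) = (n + 2)(n - 6)(n - 7) / 14
  L_2(n) = (n + 2)(n - 5)(n - 7) / -8
  L_3(n) = (n + 2)(n - 5)(n - 6) / 18
Then q(n) = 31·L_0(n) - 74·L_1(n) - 137·L_2(n) - 230·L_3(n).
Expanding and collecting terms gives q(n) = -n³ + 3n² - 5n + 1.
Evaluating at n = -1: q(-1) = 10.

10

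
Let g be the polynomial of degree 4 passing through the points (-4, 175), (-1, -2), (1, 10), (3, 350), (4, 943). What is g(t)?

Using the Lagrange interpolation formula with nodes -4, -1, 1, 3, 4:
  L_0(t) = (t + 1)(t - 1)(t - 3)(t - 4) / 840
  L_1(t) = (t + 4)(t - 1)(t - 3)(t - 4) / -120
  L_2(t) = (t + 4)(t + 1)(t - 3)(t - 4) / 60
  L_3(t) = (t + 4)(t + 1)(t - 1)(t - 4) / -56
  L_4(t) = (t + 4)(t + 1)(t - 1)(t - 3) / 120
Then g(t) = 175·L_0(t) - 2·L_1(t) + 10·L_2(t) + 350·L_3(t) + 943·L_4(t).
Expanding and collecting terms gives g(t) = 2t^4 + 6t^3 + 3t^2 - 1.
Check: g(4) = 943. ✓

g(t) = 2t^4 + 6t^3 + 3t^2 - 1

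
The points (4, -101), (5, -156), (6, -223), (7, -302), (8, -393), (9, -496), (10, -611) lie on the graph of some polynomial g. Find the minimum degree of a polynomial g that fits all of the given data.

2

Forward differences of the values at n = 4, 5, 6, 7, 8, 9, 10:
  g  : -101  -156  -223  -302  -393  -496  -611
  Δ  : -55  -67  -79  -91  -103  -115
  Δ^2: -12  -12  -12  -12  -12
  Δ^3: 0  0  0  0
  Δ^4: 0  0  0
  Δ^5: 0  0
  Δ^6: 0
The second differences are constant (-12) and nonzero, while all higher differences vanish, so the minimal degree is 2.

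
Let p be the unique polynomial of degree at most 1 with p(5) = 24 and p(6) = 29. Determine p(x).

Using the Lagrange interpolation formula with nodes 5, 6:
  L_0(x) = (x - 6) / -1
  L_1(x) = (x - 5) / 1
Then p(x) = 24·L_0(x) + 29·L_1(x).
Expanding and collecting terms gives p(x) = 5x - 1.
Check: p(5) = 24. ✓

p(x) = 5x - 1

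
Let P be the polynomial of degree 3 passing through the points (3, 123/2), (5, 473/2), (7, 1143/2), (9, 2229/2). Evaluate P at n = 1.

-3/2

Write P(n) = an^3 + bn^2 + cn + d. Substituting each data point gives a linear system:
  27a + 9b + 3c + d = 123/2
  125a + 25b + 5c + d = 473/2
  343a + 49b + 7c + d = 1143/2
  729a + 81b + 9c + d = 2229/2
Solving the system yields a = 1, b = 5, c = -3/2, d = -6.
So P(n) = n^3 + 5n^2 - (3/2)n - 6.
Then P(1) = -3/2.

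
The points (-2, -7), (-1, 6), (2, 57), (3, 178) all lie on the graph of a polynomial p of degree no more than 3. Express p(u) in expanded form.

Write p(u) = au^3 + bu^2 + cu + d. Substituting each data point gives a linear system:
  -8a + 4b - 2c + d = -7
  -a + b - c + d = 6
  8a + 4b + 2c + d = 57
  27a + 9b + 3c + d = 178
Solving the system yields a = 5, b = 6, c = -4, d = 1.
So p(u) = 5u^3 + 6u^2 - 4u + 1.
Check: p(3) = 178. ✓

p(u) = 5u^3 + 6u^2 - 4u + 1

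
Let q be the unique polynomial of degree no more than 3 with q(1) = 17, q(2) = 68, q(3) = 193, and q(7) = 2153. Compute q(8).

3188

Using the Lagrange interpolation formula with nodes 1, 2, 3, 7:
  L_0(t) = (t - 2)(t - 3)(t - 7) / -12
  L_1(t) = (t - 1)(t - 3)(t - 7) / 5
  L_2(t) = (t - 1)(t - 2)(t - 7) / -8
  L_3(t) = (t - 1)(t - 2)(t - 3) / 120
Then q(t) = 17·L_0(t) + 68·L_1(t) + 193·L_2(t) + 2153·L_3(t).
Expanding and collecting terms gives q(t) = 6t^3 + t^2 + 6t + 4.
Evaluating at t = 8: q(8) = 3188.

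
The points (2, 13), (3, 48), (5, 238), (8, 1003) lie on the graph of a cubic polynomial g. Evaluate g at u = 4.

119

Using the Lagrange interpolation formula with nodes 2, 3, 5, 8:
  L_0(u) = (u - 3)(u - 5)(u - 8) / -18
  L_1(u) = (u - 2)(u - 5)(u - 8) / 10
  L_2(u) = (u - 2)(u - 3)(u - 8) / -18
  L_3(u) = (u - 2)(u - 3)(u - 5) / 90
Then g(u) = 13·L_0(u) + 48·L_1(u) + 238·L_2(u) + 1003·L_3(u).
Expanding and collecting terms gives g(u) = 2u³ - 3u + 3.
Evaluating at u = 4: g(4) = 119.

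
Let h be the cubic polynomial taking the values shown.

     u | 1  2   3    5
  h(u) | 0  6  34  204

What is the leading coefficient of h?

2

Write h(u) = au^3 + bu^2 + cu + d. Substituting each data point gives a linear system:
  a + b + c + d = 0
  8a + 4b + 2c + d = 6
  27a + 9b + 3c + d = 34
  125a + 25b + 5c + d = 204
Solving the system yields a = 2, b = -1, c = -5, d = 4.
So h(u) = 2u³ - u² - 5u + 4.
The leading coefficient is 2.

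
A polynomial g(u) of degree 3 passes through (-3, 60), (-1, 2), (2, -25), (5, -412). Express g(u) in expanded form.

g(u) = -3u^3 - 2u^2 + 2u + 3

Write g(u) = au^3 + bu^2 + cu + d. Substituting each data point gives a linear system:
  -27a + 9b - 3c + d = 60
  -a + b - c + d = 2
  8a + 4b + 2c + d = -25
  125a + 25b + 5c + d = -412
Solving the system yields a = -3, b = -2, c = 2, d = 3.
So g(u) = -3u^3 - 2u^2 + 2u + 3.
Check: g(-1) = 2. ✓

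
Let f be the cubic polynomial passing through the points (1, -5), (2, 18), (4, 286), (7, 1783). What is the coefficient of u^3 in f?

6

Write f(u) = au^3 + bu^2 + cu + d. Substituting each data point gives a linear system:
  a + b + c + d = -5
  8a + 4b + 2c + d = 18
  64a + 16b + 4c + d = 286
  343a + 49b + 7c + d = 1783
Solving the system yields a = 6, b = -5, c = -4, d = -2.
So f(u) = 6u^3 - 5u^2 - 4u - 2.
The leading coefficient is 6.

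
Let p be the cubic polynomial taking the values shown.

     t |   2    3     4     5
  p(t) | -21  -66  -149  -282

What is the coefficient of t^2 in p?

-1

Write p(t) = at^3 + bt^2 + ct + d. Substituting each data point gives a linear system:
  8a + 4b + 2c + d = -21
  27a + 9b + 3c + d = -66
  64a + 16b + 4c + d = -149
  125a + 25b + 5c + d = -282
Solving the system yields a = -2, b = -1, c = -2, d = 3.
So p(t) = -2t^3 - t^2 - 2t + 3.
The coefficient of t^2 is -1.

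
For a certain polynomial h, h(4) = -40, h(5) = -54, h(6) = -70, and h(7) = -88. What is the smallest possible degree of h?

Forward differences of the values at x = 4, 5, 6, 7:
  h  : -40  -54  -70  -88
  Δ  : -14  -16  -18
  Δ^2: -2  -2
  Δ^3: 0
The second differences are constant (-2) and nonzero, while all higher differences vanish, so the minimal degree is 2.

2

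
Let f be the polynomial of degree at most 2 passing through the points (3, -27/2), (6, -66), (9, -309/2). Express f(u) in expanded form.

f(u) = -2u^2 + (1/2)u + 3

Write f(u) = au^2 + bu + c. Substituting each data point gives a linear system:
  9a + 3b + c = -27/2
  36a + 6b + c = -66
  81a + 9b + c = -309/2
Solving the system yields a = -2, b = 1/2, c = 3.
So f(u) = -2u^2 + (1/2)u + 3.
Check: f(6) = -66. ✓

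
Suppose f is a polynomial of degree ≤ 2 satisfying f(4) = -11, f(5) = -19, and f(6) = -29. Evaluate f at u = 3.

Write f(u) = au^2 + bu + c. Substituting each data point gives a linear system:
  16a + 4b + c = -11
  25a + 5b + c = -19
  36a + 6b + c = -29
Solving the system yields a = -1, b = 1, c = 1.
So f(u) = -u² + u + 1.
Then f(3) = -5.

-5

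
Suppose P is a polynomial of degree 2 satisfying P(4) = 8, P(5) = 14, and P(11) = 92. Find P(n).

Write P(n) = an^2 + bn + c. Substituting each data point gives a linear system:
  16a + 4b + c = 8
  25a + 5b + c = 14
  121a + 11b + c = 92
Solving the system yields a = 1, b = -3, c = 4.
So P(n) = n^2 - 3n + 4.
Check: P(5) = 14. ✓

P(n) = n^2 - 3n + 4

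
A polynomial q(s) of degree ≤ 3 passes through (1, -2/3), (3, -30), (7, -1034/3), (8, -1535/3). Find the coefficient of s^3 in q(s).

Write q(s) = as^3 + bs^2 + cs + d. Substituting each data point gives a linear system:
  a + b + c + d = -2/3
  27a + 9b + 3c + d = -30
  343a + 49b + 7c + d = -1034/3
  512a + 64b + 8c + d = -1535/3
Solving the system yields a = -1, b = 1/3, c = -3, d = 3.
So q(s) = -s^3 + (1/3)s^2 - 3s + 3.
The leading coefficient is -1.

-1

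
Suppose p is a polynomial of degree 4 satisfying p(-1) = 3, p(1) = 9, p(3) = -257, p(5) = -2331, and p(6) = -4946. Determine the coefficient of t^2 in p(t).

6

Write p(t) = at^4 + bt^3 + ct^2 + dt + e. Substituting each data point gives a linear system:
  a - b + c - d + e = 3
  a + b + c + d + e = 9
  81a + 27b + 9c + 3d + e = -257
  625a + 125b + 25c + 5d + e = -2331
  1296a + 216b + 36c + 6d + e = -4946
Solving the system yields a = -4, b = 0, c = 6, d = 3, e = 4.
So p(t) = -4t^4 + 6t^2 + 3t + 4.
The coefficient of t^2 is 6.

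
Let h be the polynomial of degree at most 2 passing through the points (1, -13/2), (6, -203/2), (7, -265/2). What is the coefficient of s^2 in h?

-2

Write h(s) = as^2 + bs + c. Substituting each data point gives a linear system:
  a + b + c = -13/2
  36a + 6b + c = -203/2
  49a + 7b + c = -265/2
Solving the system yields a = -2, b = -5, c = 1/2.
So h(s) = -2s² - 5s + 1/2.
The leading coefficient is -2.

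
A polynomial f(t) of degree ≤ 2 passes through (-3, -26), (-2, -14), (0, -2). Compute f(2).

Write f(t) = at^2 + bt + c. Substituting each data point gives a linear system:
  9a - 3b + c = -26
  4a - 2b + c = -14
  c = -2
Solving the system yields a = -2, b = 2, c = -2.
So f(t) = -2t² + 2t - 2.
Then f(2) = -6.

-6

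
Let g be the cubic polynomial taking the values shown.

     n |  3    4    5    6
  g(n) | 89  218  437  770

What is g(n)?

Write g(n) = an^3 + bn^2 + cn + d. Substituting each data point gives a linear system:
  27a + 9b + 3c + d = 89
  64a + 16b + 4c + d = 218
  125a + 25b + 5c + d = 437
  216a + 36b + 6c + d = 770
Solving the system yields a = 4, b = -3, c = 2, d = 2.
So g(n) = 4n^3 - 3n^2 + 2n + 2.
Check: g(3) = 89. ✓

g(n) = 4n^3 - 3n^2 + 2n + 2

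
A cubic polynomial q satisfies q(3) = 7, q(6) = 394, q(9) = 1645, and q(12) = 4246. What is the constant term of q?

-2

Write q(t) = at^3 + bt^2 + ct + d. Substituting each data point gives a linear system:
  27a + 9b + 3c + d = 7
  216a + 36b + 6c + d = 394
  729a + 81b + 9c + d = 1645
  1728a + 144b + 12c + d = 4246
Solving the system yields a = 3, b = -6, c = -6, d = -2.
So q(t) = 3t³ - 6t² - 6t - 2.
The constant term is -2.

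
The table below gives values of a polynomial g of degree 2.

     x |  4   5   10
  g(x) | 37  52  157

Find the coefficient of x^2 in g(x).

1

Write g(x) = ax^2 + bx + c. Substituting each data point gives a linear system:
  16a + 4b + c = 37
  25a + 5b + c = 52
  100a + 10b + c = 157
Solving the system yields a = 1, b = 6, c = -3.
So g(x) = x^2 + 6x - 3.
The leading coefficient is 1.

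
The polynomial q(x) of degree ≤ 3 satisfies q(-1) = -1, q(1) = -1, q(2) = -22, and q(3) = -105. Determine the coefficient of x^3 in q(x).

Write q(x) = ax^3 + bx^2 + cx + d. Substituting each data point gives a linear system:
  -a + b - c + d = -1
  a + b + c + d = -1
  8a + 4b + 2c + d = -22
  27a + 9b + 3c + d = -105
Solving the system yields a = -6, b = 5, c = 6, d = -6.
So q(x) = -6x³ + 5x² + 6x - 6.
The leading coefficient is -6.

-6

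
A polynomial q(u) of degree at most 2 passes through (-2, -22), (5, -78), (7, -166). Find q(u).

Using the Lagrange interpolation formula with nodes -2, 5, 7:
  L_0(u) = (u - 5)(u - 7) / 63
  L_1(u) = (u + 2)(u - 7) / -14
  L_2(u) = (u + 2)(u - 5) / 18
Then q(u) = -22·L_0(u) - 78·L_1(u) - 166·L_2(u).
Expanding and collecting terms gives q(u) = -4u^2 + 4u + 2.
Check: q(5) = -78. ✓

q(u) = -4u^2 + 4u + 2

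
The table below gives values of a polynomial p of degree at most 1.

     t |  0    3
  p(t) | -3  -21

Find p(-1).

3

Write p(t) = at + b. Substituting each data point gives a linear system:
  b = -3
  3a + b = -21
Solving the system yields a = -6, b = -3.
So p(t) = -6t - 3.
Then p(-1) = 3.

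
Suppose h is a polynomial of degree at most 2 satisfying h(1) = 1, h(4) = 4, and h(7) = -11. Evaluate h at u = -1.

Using the Lagrange interpolation formula with nodes 1, 4, 7:
  L_0(u) = (u - 4)(u - 7) / 18
  L_1(u) = (u - 1)(u - 7) / -9
  L_2(u) = (u - 1)(u - 4) / 18
Then h(u) = 1·L_0(u) + 4·L_1(u) - 11·L_2(u).
Expanding and collecting terms gives h(u) = -u^2 + 6u - 4.
Evaluating at u = -1: h(-1) = -11.

-11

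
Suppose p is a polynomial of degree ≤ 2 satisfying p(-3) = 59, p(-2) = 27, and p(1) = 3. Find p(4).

87

Write p(u) = au^2 + bu + c. Substituting each data point gives a linear system:
  9a - 3b + c = 59
  4a - 2b + c = 27
  a + b + c = 3
Solving the system yields a = 6, b = -2, c = -1.
So p(u) = 6u² - 2u - 1.
Then p(4) = 87.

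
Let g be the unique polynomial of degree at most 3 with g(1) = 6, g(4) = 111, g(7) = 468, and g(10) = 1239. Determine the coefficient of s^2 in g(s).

2

Write g(s) = as^3 + bs^2 + cs + d. Substituting each data point gives a linear system:
  a + b + c + d = 6
  64a + 16b + 4c + d = 111
  343a + 49b + 7c + d = 468
  1000a + 100b + 10c + d = 1239
Solving the system yields a = 1, b = 2, c = 4, d = -1.
So g(s) = s³ + 2s² + 4s - 1.
The coefficient of s^2 is 2.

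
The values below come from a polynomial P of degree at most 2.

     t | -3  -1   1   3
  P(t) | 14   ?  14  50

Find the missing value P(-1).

2

The 3 known points determine the degree-2 polynomial uniquely.
Write P(t) = at^2 + bt + c. Substituting each data point gives a linear system:
  9a - 3b + c = 14
  a + b + c = 14
  9a + 3b + c = 50
Solving the system yields a = 3, b = 6, c = 5.
So P(t) = 3t^2 + 6t + 5.
Then P(-1) = 2.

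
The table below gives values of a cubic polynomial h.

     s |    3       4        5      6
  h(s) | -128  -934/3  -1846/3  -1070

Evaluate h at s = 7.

Using the Lagrange interpolation formula with nodes 3, 4, 5, 6:
  L_0(s) = (s - 4)(s - 5)(s - 6) / -6
  L_1(s) = (s - 3)(s - 5)(s - 6) / 2
  L_2(s) = (s - 3)(s - 4)(s - 6) / -2
  L_3(s) = (s - 3)(s - 4)(s - 5) / 6
Then h(s) = -128·L_0(s) - 934/3·L_1(s) - 1846/3·L_2(s) - 1070·L_3(s).
Expanding and collecting terms gives h(s) = -5s^3 - (1/3)s^2 + 4s - 2.
Evaluating at s = 7: h(7) = -5116/3.

-5116/3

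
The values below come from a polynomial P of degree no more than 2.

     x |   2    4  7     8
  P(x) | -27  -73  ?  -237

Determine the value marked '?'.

The 3 known points determine the degree-2 polynomial uniquely.
Write P(x) = ax^2 + bx + c. Substituting each data point gives a linear system:
  4a + 2b + c = -27
  16a + 4b + c = -73
  64a + 8b + c = -237
Solving the system yields a = -3, b = -5, c = -5.
So P(x) = -3x² - 5x - 5.
Then P(7) = -187.

-187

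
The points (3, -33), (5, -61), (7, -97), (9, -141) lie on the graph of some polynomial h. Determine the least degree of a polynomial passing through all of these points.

2

Forward differences of the values at x = 3, 5, 7, 9:
  h  : -33  -61  -97  -141
  Δ  : -28  -36  -44
  Δ^2: -8  -8
  Δ^3: 0
The second differences are constant (-8) and nonzero, while all higher differences vanish, so the minimal degree is 2.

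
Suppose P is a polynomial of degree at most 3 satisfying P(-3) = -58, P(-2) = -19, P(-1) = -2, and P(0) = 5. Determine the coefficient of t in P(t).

6

Write P(t) = at^3 + bt^2 + ct + d. Substituting each data point gives a linear system:
  -27a + 9b - 3c + d = -58
  -8a + 4b - 2c + d = -19
  -a + b - c + d = -2
  d = 5
Solving the system yields a = 2, b = 1, c = 6, d = 5.
So P(t) = 2t³ + t² + 6t + 5.
The coefficient of t is 6.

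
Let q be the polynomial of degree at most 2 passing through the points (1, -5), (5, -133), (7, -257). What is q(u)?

Using the Lagrange interpolation formula with nodes 1, 5, 7:
  L_0(u) = (u - 5)(u - 7) / 24
  L_1(u) = (u - 1)(u - 7) / -8
  L_2(u) = (u - 1)(u - 5) / 12
Then q(u) = -5·L_0(u) - 133·L_1(u) - 257·L_2(u).
Expanding and collecting terms gives q(u) = -5u² - 2u + 2.
Check: q(5) = -133. ✓

q(u) = -5u^2 - 2u + 2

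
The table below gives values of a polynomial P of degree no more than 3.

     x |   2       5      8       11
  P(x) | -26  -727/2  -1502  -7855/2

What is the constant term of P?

Write P(x) = ax^3 + bx^2 + cx + d. Substituting each data point gives a linear system:
  8a + 4b + 2c + d = -26
  125a + 25b + 5c + d = -727/2
  512a + 64b + 8c + d = -1502
  1331a + 121b + 11c + d = -7855/2
Solving the system yields a = -3, b = 1/2, c = 1, d = -6.
So P(x) = -3x^3 + (1/2)x^2 + x - 6.
The constant term is -6.

-6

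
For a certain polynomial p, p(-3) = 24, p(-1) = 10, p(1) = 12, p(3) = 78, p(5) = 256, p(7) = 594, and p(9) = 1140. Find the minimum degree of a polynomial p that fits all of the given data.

3

Forward differences of the values at n = -3, -1, 1, 3, 5, 7, 9:
  p  : 24  10  12  78  256  594  1140
  Δ  : -14  2  66  178  338  546
  Δ^2: 16  64  112  160  208
  Δ^3: 48  48  48  48
  Δ^4: 0  0  0
  Δ^5: 0  0
  Δ^6: 0
The third differences are constant (48) and nonzero, while all higher differences vanish, so the minimal degree is 3.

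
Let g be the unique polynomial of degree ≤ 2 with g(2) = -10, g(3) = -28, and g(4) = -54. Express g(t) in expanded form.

g(t) = -4t^2 + 2t + 2

Using the Lagrange interpolation formula with nodes 2, 3, 4:
  L_0(t) = (t - 3)(t - 4) / 2
  L_1(t) = (t - 2)(t - 4) / -1
  L_2(t) = (t - 2)(t - 3) / 2
Then g(t) = -10·L_0(t) - 28·L_1(t) - 54·L_2(t).
Expanding and collecting terms gives g(t) = -4t² + 2t + 2.
Check: g(2) = -10. ✓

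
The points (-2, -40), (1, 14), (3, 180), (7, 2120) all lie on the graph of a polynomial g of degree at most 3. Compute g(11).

8124

Write g(x) = ax^3 + bx^2 + cx + d. Substituting each data point gives a linear system:
  -8a + 4b - 2c + d = -40
  a + b + c + d = 14
  27a + 9b + 3c + d = 180
  343a + 49b + 7c + d = 2120
Solving the system yields a = 6, b = 1, c = 1, d = 6.
So g(x) = 6x^3 + x^2 + x + 6.
Then g(11) = 8124.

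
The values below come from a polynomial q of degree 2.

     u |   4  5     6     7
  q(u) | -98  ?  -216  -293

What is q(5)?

-151

The 3 known points determine the degree-2 polynomial uniquely.
Write q(u) = au^2 + bu + c. Substituting each data point gives a linear system:
  16a + 4b + c = -98
  36a + 6b + c = -216
  49a + 7b + c = -293
Solving the system yields a = -6, b = 1, c = -6.
So q(u) = -6u² + u - 6.
Then q(5) = -151.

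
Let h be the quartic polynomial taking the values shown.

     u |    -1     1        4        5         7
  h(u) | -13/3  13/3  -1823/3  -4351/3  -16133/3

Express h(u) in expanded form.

Write h(u) = au^4 + bu^3 + cu^2 + du + e. Substituting each data point gives a linear system:
  a - b + c - d + e = -13/3
  a + b + c + d + e = 13/3
  256a + 64b + 16c + 4d + e = -1823/3
  625a + 125b + 25c + 5d + e = -4351/3
  2401a + 343b + 49c + 7d + e = -16133/3
Solving the system yields a = -2, b = -5/3, c = -1, d = 6, e = 3.
So h(u) = -2u^4 - (5/3)u^3 - u^2 + 6u + 3.
Check: h(1) = 13/3. ✓

h(u) = -2u^4 - (5/3)u^3 - u^2 + 6u + 3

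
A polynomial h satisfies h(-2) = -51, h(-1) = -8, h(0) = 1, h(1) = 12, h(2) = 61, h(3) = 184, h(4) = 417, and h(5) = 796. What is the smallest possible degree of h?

3

Forward differences of the values at s = -2, -1, 0, 1, 2, 3, 4, 5:
  h  : -51  -8  1  12  61  184  417  796
  Δ  : 43  9  11  49  123  233  379
  Δ^2: -34  2  38  74  110  146
  Δ^3: 36  36  36  36  36
  Δ^4: 0  0  0  0
  Δ^5: 0  0  0
  Δ^6: 0  0
  Δ^7: 0
The third differences are constant (36) and nonzero, while all higher differences vanish, so the minimal degree is 3.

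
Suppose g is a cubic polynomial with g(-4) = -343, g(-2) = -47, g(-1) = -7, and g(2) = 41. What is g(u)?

Write g(u) = au^3 + bu^2 + cu + d. Substituting each data point gives a linear system:
  -64a + 16b - 4c + d = -343
  -8a + 4b - 2c + d = -47
  -a + b - c + d = -7
  8a + 4b + 2c + d = 41
Solving the system yields a = 5, b = -1, c = 2, d = 1.
So g(u) = 5u^3 - u^2 + 2u + 1.
Check: g(-1) = -7. ✓

g(u) = 5u^3 - u^2 + 2u + 1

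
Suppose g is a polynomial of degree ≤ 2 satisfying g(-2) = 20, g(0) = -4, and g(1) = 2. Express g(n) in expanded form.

Write g(n) = an^2 + bn + c. Substituting each data point gives a linear system:
  4a - 2b + c = 20
  c = -4
  a + b + c = 2
Solving the system yields a = 6, b = 0, c = -4.
So g(n) = 6n^2 - 4.
Check: g(-2) = 20. ✓

g(n) = 6n^2 - 4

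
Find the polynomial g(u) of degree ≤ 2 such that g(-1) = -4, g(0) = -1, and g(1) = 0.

g(u) = -u^2 + 2u - 1

Write g(u) = au^2 + bu + c. Substituting each data point gives a linear system:
  a - b + c = -4
  c = -1
  a + b + c = 0
Solving the system yields a = -1, b = 2, c = -1.
So g(u) = -u^2 + 2u - 1.
Check: g(0) = -1. ✓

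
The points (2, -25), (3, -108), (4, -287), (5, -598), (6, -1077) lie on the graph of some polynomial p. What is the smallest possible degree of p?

3

Forward differences of the values at n = 2, 3, 4, 5, 6:
  p  : -25  -108  -287  -598  -1077
  Δ  : -83  -179  -311  -479
  Δ^2: -96  -132  -168
  Δ^3: -36  -36
  Δ^4: 0
The third differences are constant (-36) and nonzero, while all higher differences vanish, so the minimal degree is 3.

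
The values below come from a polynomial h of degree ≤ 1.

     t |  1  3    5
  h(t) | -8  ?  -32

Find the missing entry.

The 2 known points determine the degree-1 polynomial uniquely.
Write h(t) = at + b. Substituting each data point gives a linear system:
  a + b = -8
  5a + b = -32
Solving the system yields a = -6, b = -2.
So h(t) = -6t - 2.
Then h(3) = -20.

-20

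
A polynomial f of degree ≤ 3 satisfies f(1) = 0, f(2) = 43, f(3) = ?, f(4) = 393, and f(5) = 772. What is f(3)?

162

The 4 known points determine the degree-3 polynomial uniquely.
Write f(s) = as^3 + bs^2 + cs + d. Substituting each data point gives a linear system:
  a + b + c + d = 0
  8a + 4b + 2c + d = 43
  64a + 16b + 4c + d = 393
  125a + 25b + 5c + d = 772
Solving the system yields a = 6, b = 2, c = -5, d = -3.
So f(s) = 6s³ + 2s² - 5s - 3.
Then f(3) = 162.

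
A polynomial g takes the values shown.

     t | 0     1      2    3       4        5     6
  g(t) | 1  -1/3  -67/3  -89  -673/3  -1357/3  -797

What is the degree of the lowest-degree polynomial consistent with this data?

Forward differences of the values at t = 0, 1, 2, 3, 4, 5, 6:
  g  : 1  -1/3  -67/3  -89  -673/3  -1357/3  -797
  Δ  : -4/3  -22  -200/3  -406/3  -228  -1034/3
  Δ^2: -62/3  -134/3  -206/3  -278/3  -350/3
  Δ^3: -24  -24  -24  -24
  Δ^4: 0  0  0
  Δ^5: 0  0
  Δ^6: 0
The third differences are constant (-24) and nonzero, while all higher differences vanish, so the minimal degree is 3.

3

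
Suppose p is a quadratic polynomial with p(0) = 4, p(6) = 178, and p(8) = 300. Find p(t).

Write p(t) = at^2 + bt + c. Substituting each data point gives a linear system:
  c = 4
  36a + 6b + c = 178
  64a + 8b + c = 300
Solving the system yields a = 4, b = 5, c = 4.
So p(t) = 4t² + 5t + 4.
Check: p(8) = 300. ✓

p(t) = 4t^2 + 5t + 4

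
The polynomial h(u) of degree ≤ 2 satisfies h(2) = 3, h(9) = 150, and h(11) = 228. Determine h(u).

Using the Lagrange interpolation formula with nodes 2, 9, 11:
  L_0(u) = (u - 9)(u - 11) / 63
  L_1(u) = (u - 2)(u - 11) / -14
  L_2(u) = (u - 2)(u - 9) / 18
Then h(u) = 3·L_0(u) + 150·L_1(u) + 228·L_2(u).
Expanding and collecting terms gives h(u) = 2u^2 - u - 3.
Check: h(9) = 150. ✓

h(u) = 2u^2 - u - 3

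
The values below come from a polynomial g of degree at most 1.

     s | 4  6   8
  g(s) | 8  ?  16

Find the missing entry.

12

On equispaced nodes a degree-1 polynomial has vanishing second forward difference, so
  g(4) - 2·g(6) + g(8) = 0.
Substituting the known values and solving for g(6):
  -2·g(6) = -24
  g(6) = 12.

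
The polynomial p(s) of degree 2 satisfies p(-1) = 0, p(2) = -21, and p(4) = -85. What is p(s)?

p(s) = -5s^2 - 2s + 3

Using the Lagrange interpolation formula with nodes -1, 2, 4:
  L_0(s) = (s - 2)(s - 4) / 15
  L_1(s) = (s + 1)(s - 4) / -6
  L_2(s) = (s + 1)(s - 2) / 10
Then p(s) = 0·L_0(s) - 21·L_1(s) - 85·L_2(s).
Expanding and collecting terms gives p(s) = -5s^2 - 2s + 3.
Check: p(-1) = 0. ✓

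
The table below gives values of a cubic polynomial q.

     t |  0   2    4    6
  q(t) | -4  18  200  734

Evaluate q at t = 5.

Forward differences of the values at t = 0, 2, 4, 6:
  q  : -4  18  200  734
  Δ  : 22  182  534
  Δ^2: 160  352
  Δ^3: 192
The third differences are constant, confirming degree 3.
Interpolating (Newton forward form) and evaluating at t = 5 gives q(5) = 411.

411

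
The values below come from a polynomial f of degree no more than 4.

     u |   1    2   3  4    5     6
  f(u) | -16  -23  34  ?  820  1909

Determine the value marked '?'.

The 5 known points determine the degree-4 polynomial uniquely.
Write f(u) = au^4 + bu^3 + cu^2 + du + e. Substituting each data point gives a linear system:
  a + b + c + d + e = -16
  16a + 8b + 4c + 2d + e = -23
  81a + 27b + 9c + 3d + e = 34
  625a + 125b + 25c + 5d + e = 820
  1296a + 216b + 36c + 6d + e = 1909
Solving the system yields a = 2, b = -2, c = -6, d = -5, e = -5.
So f(u) = 2u^4 - 2u^3 - 6u^2 - 5u - 5.
Then f(4) = 263.

263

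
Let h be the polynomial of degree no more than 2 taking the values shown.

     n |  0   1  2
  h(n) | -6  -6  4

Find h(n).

Using the Lagrange interpolation formula with nodes 0, 1, 2:
  L_0(n) = (n - 1)(n - 2) / 2
  L_1(n) = n(n - 2) / -1
  L_2(n) = n(n - 1) / 2
Then h(n) = -6·L_0(n) - 6·L_1(n) + 4·L_2(n).
Expanding and collecting terms gives h(n) = 5n^2 - 5n - 6.
Check: h(1) = -6. ✓

h(n) = 5n^2 - 5n - 6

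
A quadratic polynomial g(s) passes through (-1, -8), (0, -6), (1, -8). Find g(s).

g(s) = -2s^2 - 6

Write g(s) = as^2 + bs + c. Substituting each data point gives a linear system:
  a - b + c = -8
  c = -6
  a + b + c = -8
Solving the system yields a = -2, b = 0, c = -6.
So g(s) = -2s^2 - 6.
Check: g(0) = -6. ✓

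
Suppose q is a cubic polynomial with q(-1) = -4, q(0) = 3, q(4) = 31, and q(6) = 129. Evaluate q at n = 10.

733

Write q(n) = an^3 + bn^2 + cn + d. Substituting each data point gives a linear system:
  -a + b - c + d = -4
  d = 3
  64a + 16b + 4c + d = 31
  216a + 36b + 6c + d = 129
Solving the system yields a = 1, b = -3, c = 3, d = 3.
So q(n) = n^3 - 3n^2 + 3n + 3.
Then q(10) = 733.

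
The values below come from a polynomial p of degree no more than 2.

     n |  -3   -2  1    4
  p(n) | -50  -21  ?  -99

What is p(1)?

-6

The 3 known points determine the degree-2 polynomial uniquely.
Write p(n) = an^2 + bn + c. Substituting each data point gives a linear system:
  9a - 3b + c = -50
  4a - 2b + c = -21
  16a + 4b + c = -99
Solving the system yields a = -6, b = -1, c = 1.
So p(n) = -6n² - n + 1.
Then p(1) = -6.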